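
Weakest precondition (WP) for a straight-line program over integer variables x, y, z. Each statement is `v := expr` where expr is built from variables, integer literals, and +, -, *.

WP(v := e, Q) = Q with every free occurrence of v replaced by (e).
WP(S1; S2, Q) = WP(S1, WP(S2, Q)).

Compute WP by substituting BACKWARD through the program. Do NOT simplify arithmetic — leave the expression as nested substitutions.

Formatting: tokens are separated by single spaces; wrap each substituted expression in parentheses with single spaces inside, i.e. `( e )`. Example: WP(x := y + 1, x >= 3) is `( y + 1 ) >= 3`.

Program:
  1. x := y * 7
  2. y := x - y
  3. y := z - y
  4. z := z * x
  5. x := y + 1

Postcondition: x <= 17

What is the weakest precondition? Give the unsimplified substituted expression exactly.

post: x <= 17
stmt 5: x := y + 1  -- replace 1 occurrence(s) of x with (y + 1)
  => ( y + 1 ) <= 17
stmt 4: z := z * x  -- replace 0 occurrence(s) of z with (z * x)
  => ( y + 1 ) <= 17
stmt 3: y := z - y  -- replace 1 occurrence(s) of y with (z - y)
  => ( ( z - y ) + 1 ) <= 17
stmt 2: y := x - y  -- replace 1 occurrence(s) of y with (x - y)
  => ( ( z - ( x - y ) ) + 1 ) <= 17
stmt 1: x := y * 7  -- replace 1 occurrence(s) of x with (y * 7)
  => ( ( z - ( ( y * 7 ) - y ) ) + 1 ) <= 17

Answer: ( ( z - ( ( y * 7 ) - y ) ) + 1 ) <= 17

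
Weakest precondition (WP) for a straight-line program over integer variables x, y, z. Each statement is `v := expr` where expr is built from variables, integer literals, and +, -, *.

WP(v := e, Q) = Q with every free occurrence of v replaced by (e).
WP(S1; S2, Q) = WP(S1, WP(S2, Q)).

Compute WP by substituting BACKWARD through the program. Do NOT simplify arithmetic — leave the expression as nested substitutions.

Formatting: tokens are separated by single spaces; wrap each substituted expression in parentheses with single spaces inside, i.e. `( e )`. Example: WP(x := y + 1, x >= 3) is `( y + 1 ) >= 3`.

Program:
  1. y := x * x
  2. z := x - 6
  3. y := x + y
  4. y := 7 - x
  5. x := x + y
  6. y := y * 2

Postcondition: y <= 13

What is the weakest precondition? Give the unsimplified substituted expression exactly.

Answer: ( ( 7 - x ) * 2 ) <= 13

Derivation:
post: y <= 13
stmt 6: y := y * 2  -- replace 1 occurrence(s) of y with (y * 2)
  => ( y * 2 ) <= 13
stmt 5: x := x + y  -- replace 0 occurrence(s) of x with (x + y)
  => ( y * 2 ) <= 13
stmt 4: y := 7 - x  -- replace 1 occurrence(s) of y with (7 - x)
  => ( ( 7 - x ) * 2 ) <= 13
stmt 3: y := x + y  -- replace 0 occurrence(s) of y with (x + y)
  => ( ( 7 - x ) * 2 ) <= 13
stmt 2: z := x - 6  -- replace 0 occurrence(s) of z with (x - 6)
  => ( ( 7 - x ) * 2 ) <= 13
stmt 1: y := x * x  -- replace 0 occurrence(s) of y with (x * x)
  => ( ( 7 - x ) * 2 ) <= 13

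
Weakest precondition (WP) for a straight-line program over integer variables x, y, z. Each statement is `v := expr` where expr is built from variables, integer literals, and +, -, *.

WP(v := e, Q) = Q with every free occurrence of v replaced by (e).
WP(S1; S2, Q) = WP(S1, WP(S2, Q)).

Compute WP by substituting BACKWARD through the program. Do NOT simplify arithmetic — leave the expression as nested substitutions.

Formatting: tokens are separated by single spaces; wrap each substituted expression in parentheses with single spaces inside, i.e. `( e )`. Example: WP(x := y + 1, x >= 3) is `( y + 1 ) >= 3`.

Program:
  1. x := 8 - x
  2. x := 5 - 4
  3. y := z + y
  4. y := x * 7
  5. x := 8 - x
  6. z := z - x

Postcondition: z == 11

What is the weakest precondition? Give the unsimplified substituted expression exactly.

post: z == 11
stmt 6: z := z - x  -- replace 1 occurrence(s) of z with (z - x)
  => ( z - x ) == 11
stmt 5: x := 8 - x  -- replace 1 occurrence(s) of x with (8 - x)
  => ( z - ( 8 - x ) ) == 11
stmt 4: y := x * 7  -- replace 0 occurrence(s) of y with (x * 7)
  => ( z - ( 8 - x ) ) == 11
stmt 3: y := z + y  -- replace 0 occurrence(s) of y with (z + y)
  => ( z - ( 8 - x ) ) == 11
stmt 2: x := 5 - 4  -- replace 1 occurrence(s) of x with (5 - 4)
  => ( z - ( 8 - ( 5 - 4 ) ) ) == 11
stmt 1: x := 8 - x  -- replace 0 occurrence(s) of x with (8 - x)
  => ( z - ( 8 - ( 5 - 4 ) ) ) == 11

Answer: ( z - ( 8 - ( 5 - 4 ) ) ) == 11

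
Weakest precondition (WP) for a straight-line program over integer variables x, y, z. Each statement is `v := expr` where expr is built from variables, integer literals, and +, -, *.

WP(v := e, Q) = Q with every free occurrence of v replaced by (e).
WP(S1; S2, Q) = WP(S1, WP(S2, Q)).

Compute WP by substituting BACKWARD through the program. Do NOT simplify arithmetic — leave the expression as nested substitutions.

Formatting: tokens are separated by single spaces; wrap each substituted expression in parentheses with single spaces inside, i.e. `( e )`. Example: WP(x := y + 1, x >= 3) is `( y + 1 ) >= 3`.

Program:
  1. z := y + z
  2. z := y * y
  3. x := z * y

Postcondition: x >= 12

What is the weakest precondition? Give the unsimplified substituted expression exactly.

post: x >= 12
stmt 3: x := z * y  -- replace 1 occurrence(s) of x with (z * y)
  => ( z * y ) >= 12
stmt 2: z := y * y  -- replace 1 occurrence(s) of z with (y * y)
  => ( ( y * y ) * y ) >= 12
stmt 1: z := y + z  -- replace 0 occurrence(s) of z with (y + z)
  => ( ( y * y ) * y ) >= 12

Answer: ( ( y * y ) * y ) >= 12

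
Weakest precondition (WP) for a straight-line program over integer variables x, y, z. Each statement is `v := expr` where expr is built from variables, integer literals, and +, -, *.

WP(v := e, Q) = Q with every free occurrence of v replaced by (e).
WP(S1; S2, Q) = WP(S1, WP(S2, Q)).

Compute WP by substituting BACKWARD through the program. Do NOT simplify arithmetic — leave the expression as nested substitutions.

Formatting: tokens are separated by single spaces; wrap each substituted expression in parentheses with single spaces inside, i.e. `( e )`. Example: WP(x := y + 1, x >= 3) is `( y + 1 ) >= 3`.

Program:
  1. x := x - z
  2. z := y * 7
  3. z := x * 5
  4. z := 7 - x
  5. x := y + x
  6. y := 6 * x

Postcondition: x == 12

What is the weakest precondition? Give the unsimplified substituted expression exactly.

Answer: ( y + ( x - z ) ) == 12

Derivation:
post: x == 12
stmt 6: y := 6 * x  -- replace 0 occurrence(s) of y with (6 * x)
  => x == 12
stmt 5: x := y + x  -- replace 1 occurrence(s) of x with (y + x)
  => ( y + x ) == 12
stmt 4: z := 7 - x  -- replace 0 occurrence(s) of z with (7 - x)
  => ( y + x ) == 12
stmt 3: z := x * 5  -- replace 0 occurrence(s) of z with (x * 5)
  => ( y + x ) == 12
stmt 2: z := y * 7  -- replace 0 occurrence(s) of z with (y * 7)
  => ( y + x ) == 12
stmt 1: x := x - z  -- replace 1 occurrence(s) of x with (x - z)
  => ( y + ( x - z ) ) == 12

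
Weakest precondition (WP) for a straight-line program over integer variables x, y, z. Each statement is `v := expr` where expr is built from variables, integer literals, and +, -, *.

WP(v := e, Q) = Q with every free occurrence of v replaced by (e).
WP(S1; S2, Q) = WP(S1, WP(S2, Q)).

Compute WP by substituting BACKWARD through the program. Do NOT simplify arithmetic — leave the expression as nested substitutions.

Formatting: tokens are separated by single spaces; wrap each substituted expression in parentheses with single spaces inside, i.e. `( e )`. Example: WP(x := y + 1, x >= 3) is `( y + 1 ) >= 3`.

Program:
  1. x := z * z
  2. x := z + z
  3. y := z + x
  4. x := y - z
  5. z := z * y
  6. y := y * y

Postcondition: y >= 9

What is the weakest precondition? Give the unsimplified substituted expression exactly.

Answer: ( ( z + ( z + z ) ) * ( z + ( z + z ) ) ) >= 9

Derivation:
post: y >= 9
stmt 6: y := y * y  -- replace 1 occurrence(s) of y with (y * y)
  => ( y * y ) >= 9
stmt 5: z := z * y  -- replace 0 occurrence(s) of z with (z * y)
  => ( y * y ) >= 9
stmt 4: x := y - z  -- replace 0 occurrence(s) of x with (y - z)
  => ( y * y ) >= 9
stmt 3: y := z + x  -- replace 2 occurrence(s) of y with (z + x)
  => ( ( z + x ) * ( z + x ) ) >= 9
stmt 2: x := z + z  -- replace 2 occurrence(s) of x with (z + z)
  => ( ( z + ( z + z ) ) * ( z + ( z + z ) ) ) >= 9
stmt 1: x := z * z  -- replace 0 occurrence(s) of x with (z * z)
  => ( ( z + ( z + z ) ) * ( z + ( z + z ) ) ) >= 9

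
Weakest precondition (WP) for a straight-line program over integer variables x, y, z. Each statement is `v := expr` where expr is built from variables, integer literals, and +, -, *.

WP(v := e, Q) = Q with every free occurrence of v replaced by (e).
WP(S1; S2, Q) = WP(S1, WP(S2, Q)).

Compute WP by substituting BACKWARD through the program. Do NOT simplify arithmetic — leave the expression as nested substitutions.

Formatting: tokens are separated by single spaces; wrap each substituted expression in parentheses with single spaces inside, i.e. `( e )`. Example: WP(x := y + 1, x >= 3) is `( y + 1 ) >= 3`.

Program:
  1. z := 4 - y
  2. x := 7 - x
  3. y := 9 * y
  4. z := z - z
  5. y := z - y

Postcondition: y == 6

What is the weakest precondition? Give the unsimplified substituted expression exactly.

Answer: ( ( ( 4 - y ) - ( 4 - y ) ) - ( 9 * y ) ) == 6

Derivation:
post: y == 6
stmt 5: y := z - y  -- replace 1 occurrence(s) of y with (z - y)
  => ( z - y ) == 6
stmt 4: z := z - z  -- replace 1 occurrence(s) of z with (z - z)
  => ( ( z - z ) - y ) == 6
stmt 3: y := 9 * y  -- replace 1 occurrence(s) of y with (9 * y)
  => ( ( z - z ) - ( 9 * y ) ) == 6
stmt 2: x := 7 - x  -- replace 0 occurrence(s) of x with (7 - x)
  => ( ( z - z ) - ( 9 * y ) ) == 6
stmt 1: z := 4 - y  -- replace 2 occurrence(s) of z with (4 - y)
  => ( ( ( 4 - y ) - ( 4 - y ) ) - ( 9 * y ) ) == 6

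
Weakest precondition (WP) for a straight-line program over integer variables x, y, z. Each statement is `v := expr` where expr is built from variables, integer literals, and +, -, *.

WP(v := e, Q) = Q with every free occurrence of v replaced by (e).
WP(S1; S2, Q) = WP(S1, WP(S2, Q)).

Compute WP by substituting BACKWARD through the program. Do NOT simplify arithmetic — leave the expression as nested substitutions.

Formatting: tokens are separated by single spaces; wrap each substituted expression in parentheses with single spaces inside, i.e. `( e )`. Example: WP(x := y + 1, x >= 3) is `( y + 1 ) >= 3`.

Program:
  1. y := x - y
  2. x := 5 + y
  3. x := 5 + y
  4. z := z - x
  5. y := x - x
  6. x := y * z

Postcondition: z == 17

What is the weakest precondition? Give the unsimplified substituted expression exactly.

post: z == 17
stmt 6: x := y * z  -- replace 0 occurrence(s) of x with (y * z)
  => z == 17
stmt 5: y := x - x  -- replace 0 occurrence(s) of y with (x - x)
  => z == 17
stmt 4: z := z - x  -- replace 1 occurrence(s) of z with (z - x)
  => ( z - x ) == 17
stmt 3: x := 5 + y  -- replace 1 occurrence(s) of x with (5 + y)
  => ( z - ( 5 + y ) ) == 17
stmt 2: x := 5 + y  -- replace 0 occurrence(s) of x with (5 + y)
  => ( z - ( 5 + y ) ) == 17
stmt 1: y := x - y  -- replace 1 occurrence(s) of y with (x - y)
  => ( z - ( 5 + ( x - y ) ) ) == 17

Answer: ( z - ( 5 + ( x - y ) ) ) == 17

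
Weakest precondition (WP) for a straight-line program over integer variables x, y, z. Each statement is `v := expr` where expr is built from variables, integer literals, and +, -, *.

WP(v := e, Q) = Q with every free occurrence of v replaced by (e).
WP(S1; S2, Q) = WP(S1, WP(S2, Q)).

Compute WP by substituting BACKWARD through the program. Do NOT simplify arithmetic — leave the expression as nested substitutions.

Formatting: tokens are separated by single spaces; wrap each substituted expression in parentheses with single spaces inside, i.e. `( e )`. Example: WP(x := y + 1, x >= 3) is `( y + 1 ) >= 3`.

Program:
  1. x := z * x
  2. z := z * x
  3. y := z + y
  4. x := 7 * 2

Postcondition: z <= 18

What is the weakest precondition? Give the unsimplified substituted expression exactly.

post: z <= 18
stmt 4: x := 7 * 2  -- replace 0 occurrence(s) of x with (7 * 2)
  => z <= 18
stmt 3: y := z + y  -- replace 0 occurrence(s) of y with (z + y)
  => z <= 18
stmt 2: z := z * x  -- replace 1 occurrence(s) of z with (z * x)
  => ( z * x ) <= 18
stmt 1: x := z * x  -- replace 1 occurrence(s) of x with (z * x)
  => ( z * ( z * x ) ) <= 18

Answer: ( z * ( z * x ) ) <= 18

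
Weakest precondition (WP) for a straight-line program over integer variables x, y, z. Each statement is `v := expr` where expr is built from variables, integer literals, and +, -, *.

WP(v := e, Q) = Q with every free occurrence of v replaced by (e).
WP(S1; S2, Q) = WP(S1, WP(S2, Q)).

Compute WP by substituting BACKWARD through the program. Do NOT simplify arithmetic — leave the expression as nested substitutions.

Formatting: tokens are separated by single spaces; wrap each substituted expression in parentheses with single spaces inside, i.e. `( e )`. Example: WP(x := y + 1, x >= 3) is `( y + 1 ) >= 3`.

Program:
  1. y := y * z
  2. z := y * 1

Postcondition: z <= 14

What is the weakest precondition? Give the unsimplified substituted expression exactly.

post: z <= 14
stmt 2: z := y * 1  -- replace 1 occurrence(s) of z with (y * 1)
  => ( y * 1 ) <= 14
stmt 1: y := y * z  -- replace 1 occurrence(s) of y with (y * z)
  => ( ( y * z ) * 1 ) <= 14

Answer: ( ( y * z ) * 1 ) <= 14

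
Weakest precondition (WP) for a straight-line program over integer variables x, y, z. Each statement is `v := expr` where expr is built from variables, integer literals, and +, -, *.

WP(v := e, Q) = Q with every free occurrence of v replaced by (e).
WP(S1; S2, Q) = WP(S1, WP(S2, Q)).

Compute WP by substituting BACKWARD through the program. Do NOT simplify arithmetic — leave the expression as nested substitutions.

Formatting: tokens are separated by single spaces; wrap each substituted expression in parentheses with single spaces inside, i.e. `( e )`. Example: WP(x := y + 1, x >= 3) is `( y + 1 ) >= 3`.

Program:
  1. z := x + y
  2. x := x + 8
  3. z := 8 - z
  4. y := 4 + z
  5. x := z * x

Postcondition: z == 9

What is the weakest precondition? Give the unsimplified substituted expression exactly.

Answer: ( 8 - ( x + y ) ) == 9

Derivation:
post: z == 9
stmt 5: x := z * x  -- replace 0 occurrence(s) of x with (z * x)
  => z == 9
stmt 4: y := 4 + z  -- replace 0 occurrence(s) of y with (4 + z)
  => z == 9
stmt 3: z := 8 - z  -- replace 1 occurrence(s) of z with (8 - z)
  => ( 8 - z ) == 9
stmt 2: x := x + 8  -- replace 0 occurrence(s) of x with (x + 8)
  => ( 8 - z ) == 9
stmt 1: z := x + y  -- replace 1 occurrence(s) of z with (x + y)
  => ( 8 - ( x + y ) ) == 9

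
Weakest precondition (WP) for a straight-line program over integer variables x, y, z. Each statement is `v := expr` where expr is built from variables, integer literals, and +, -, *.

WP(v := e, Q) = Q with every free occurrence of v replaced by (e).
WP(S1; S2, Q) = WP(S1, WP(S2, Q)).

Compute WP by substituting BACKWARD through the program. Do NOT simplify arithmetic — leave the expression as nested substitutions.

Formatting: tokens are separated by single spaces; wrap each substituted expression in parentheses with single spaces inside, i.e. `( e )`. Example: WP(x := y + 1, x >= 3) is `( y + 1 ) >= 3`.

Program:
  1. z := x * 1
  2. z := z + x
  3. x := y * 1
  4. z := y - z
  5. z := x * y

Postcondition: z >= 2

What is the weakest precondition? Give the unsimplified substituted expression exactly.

Answer: ( ( y * 1 ) * y ) >= 2

Derivation:
post: z >= 2
stmt 5: z := x * y  -- replace 1 occurrence(s) of z with (x * y)
  => ( x * y ) >= 2
stmt 4: z := y - z  -- replace 0 occurrence(s) of z with (y - z)
  => ( x * y ) >= 2
stmt 3: x := y * 1  -- replace 1 occurrence(s) of x with (y * 1)
  => ( ( y * 1 ) * y ) >= 2
stmt 2: z := z + x  -- replace 0 occurrence(s) of z with (z + x)
  => ( ( y * 1 ) * y ) >= 2
stmt 1: z := x * 1  -- replace 0 occurrence(s) of z with (x * 1)
  => ( ( y * 1 ) * y ) >= 2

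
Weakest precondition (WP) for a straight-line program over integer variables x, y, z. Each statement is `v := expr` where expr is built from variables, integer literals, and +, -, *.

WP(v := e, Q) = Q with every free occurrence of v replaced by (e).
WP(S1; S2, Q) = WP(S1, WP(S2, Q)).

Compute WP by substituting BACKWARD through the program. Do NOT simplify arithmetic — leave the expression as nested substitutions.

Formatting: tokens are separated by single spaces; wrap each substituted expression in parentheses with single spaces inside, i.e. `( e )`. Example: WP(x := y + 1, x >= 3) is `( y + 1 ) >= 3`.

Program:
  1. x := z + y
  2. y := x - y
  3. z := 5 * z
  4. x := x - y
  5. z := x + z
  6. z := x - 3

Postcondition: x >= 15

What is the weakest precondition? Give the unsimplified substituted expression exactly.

post: x >= 15
stmt 6: z := x - 3  -- replace 0 occurrence(s) of z with (x - 3)
  => x >= 15
stmt 5: z := x + z  -- replace 0 occurrence(s) of z with (x + z)
  => x >= 15
stmt 4: x := x - y  -- replace 1 occurrence(s) of x with (x - y)
  => ( x - y ) >= 15
stmt 3: z := 5 * z  -- replace 0 occurrence(s) of z with (5 * z)
  => ( x - y ) >= 15
stmt 2: y := x - y  -- replace 1 occurrence(s) of y with (x - y)
  => ( x - ( x - y ) ) >= 15
stmt 1: x := z + y  -- replace 2 occurrence(s) of x with (z + y)
  => ( ( z + y ) - ( ( z + y ) - y ) ) >= 15

Answer: ( ( z + y ) - ( ( z + y ) - y ) ) >= 15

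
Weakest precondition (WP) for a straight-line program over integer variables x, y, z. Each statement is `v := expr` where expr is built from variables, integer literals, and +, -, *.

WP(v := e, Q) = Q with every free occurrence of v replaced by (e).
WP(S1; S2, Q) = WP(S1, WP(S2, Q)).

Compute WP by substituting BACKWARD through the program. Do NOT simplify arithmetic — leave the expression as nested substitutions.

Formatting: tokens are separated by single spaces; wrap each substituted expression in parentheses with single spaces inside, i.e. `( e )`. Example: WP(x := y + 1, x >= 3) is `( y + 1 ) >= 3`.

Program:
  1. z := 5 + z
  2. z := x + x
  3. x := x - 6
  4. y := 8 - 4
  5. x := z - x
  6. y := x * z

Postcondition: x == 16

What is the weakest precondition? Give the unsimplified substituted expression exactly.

post: x == 16
stmt 6: y := x * z  -- replace 0 occurrence(s) of y with (x * z)
  => x == 16
stmt 5: x := z - x  -- replace 1 occurrence(s) of x with (z - x)
  => ( z - x ) == 16
stmt 4: y := 8 - 4  -- replace 0 occurrence(s) of y with (8 - 4)
  => ( z - x ) == 16
stmt 3: x := x - 6  -- replace 1 occurrence(s) of x with (x - 6)
  => ( z - ( x - 6 ) ) == 16
stmt 2: z := x + x  -- replace 1 occurrence(s) of z with (x + x)
  => ( ( x + x ) - ( x - 6 ) ) == 16
stmt 1: z := 5 + z  -- replace 0 occurrence(s) of z with (5 + z)
  => ( ( x + x ) - ( x - 6 ) ) == 16

Answer: ( ( x + x ) - ( x - 6 ) ) == 16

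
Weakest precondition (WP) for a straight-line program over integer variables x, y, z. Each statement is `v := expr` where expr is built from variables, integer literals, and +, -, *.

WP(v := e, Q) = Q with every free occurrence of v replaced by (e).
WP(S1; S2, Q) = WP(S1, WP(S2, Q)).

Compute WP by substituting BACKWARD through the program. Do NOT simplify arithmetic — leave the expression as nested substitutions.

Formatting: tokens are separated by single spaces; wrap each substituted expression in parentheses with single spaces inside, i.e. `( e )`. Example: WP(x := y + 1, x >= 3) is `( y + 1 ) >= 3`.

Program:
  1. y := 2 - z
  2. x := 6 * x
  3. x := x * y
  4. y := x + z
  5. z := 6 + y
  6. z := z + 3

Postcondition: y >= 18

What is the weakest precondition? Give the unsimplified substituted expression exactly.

post: y >= 18
stmt 6: z := z + 3  -- replace 0 occurrence(s) of z with (z + 3)
  => y >= 18
stmt 5: z := 6 + y  -- replace 0 occurrence(s) of z with (6 + y)
  => y >= 18
stmt 4: y := x + z  -- replace 1 occurrence(s) of y with (x + z)
  => ( x + z ) >= 18
stmt 3: x := x * y  -- replace 1 occurrence(s) of x with (x * y)
  => ( ( x * y ) + z ) >= 18
stmt 2: x := 6 * x  -- replace 1 occurrence(s) of x with (6 * x)
  => ( ( ( 6 * x ) * y ) + z ) >= 18
stmt 1: y := 2 - z  -- replace 1 occurrence(s) of y with (2 - z)
  => ( ( ( 6 * x ) * ( 2 - z ) ) + z ) >= 18

Answer: ( ( ( 6 * x ) * ( 2 - z ) ) + z ) >= 18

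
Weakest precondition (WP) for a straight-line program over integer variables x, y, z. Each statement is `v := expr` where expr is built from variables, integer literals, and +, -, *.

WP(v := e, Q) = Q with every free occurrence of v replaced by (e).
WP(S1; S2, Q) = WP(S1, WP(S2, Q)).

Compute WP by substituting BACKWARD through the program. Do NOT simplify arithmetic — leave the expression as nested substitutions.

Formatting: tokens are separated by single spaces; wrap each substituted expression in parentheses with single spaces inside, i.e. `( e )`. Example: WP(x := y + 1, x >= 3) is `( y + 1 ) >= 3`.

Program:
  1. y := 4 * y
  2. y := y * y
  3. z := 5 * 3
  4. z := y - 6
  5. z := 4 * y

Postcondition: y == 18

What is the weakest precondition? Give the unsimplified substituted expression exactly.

post: y == 18
stmt 5: z := 4 * y  -- replace 0 occurrence(s) of z with (4 * y)
  => y == 18
stmt 4: z := y - 6  -- replace 0 occurrence(s) of z with (y - 6)
  => y == 18
stmt 3: z := 5 * 3  -- replace 0 occurrence(s) of z with (5 * 3)
  => y == 18
stmt 2: y := y * y  -- replace 1 occurrence(s) of y with (y * y)
  => ( y * y ) == 18
stmt 1: y := 4 * y  -- replace 2 occurrence(s) of y with (4 * y)
  => ( ( 4 * y ) * ( 4 * y ) ) == 18

Answer: ( ( 4 * y ) * ( 4 * y ) ) == 18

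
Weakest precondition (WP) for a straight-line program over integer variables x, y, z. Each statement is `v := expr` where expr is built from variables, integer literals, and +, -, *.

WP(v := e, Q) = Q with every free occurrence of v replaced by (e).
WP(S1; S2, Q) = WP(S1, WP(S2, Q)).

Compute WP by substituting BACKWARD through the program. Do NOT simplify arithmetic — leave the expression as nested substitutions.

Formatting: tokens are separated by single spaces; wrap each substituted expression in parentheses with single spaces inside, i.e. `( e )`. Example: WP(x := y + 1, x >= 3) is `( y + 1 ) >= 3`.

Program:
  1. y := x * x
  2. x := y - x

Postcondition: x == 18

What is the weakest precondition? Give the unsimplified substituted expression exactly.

post: x == 18
stmt 2: x := y - x  -- replace 1 occurrence(s) of x with (y - x)
  => ( y - x ) == 18
stmt 1: y := x * x  -- replace 1 occurrence(s) of y with (x * x)
  => ( ( x * x ) - x ) == 18

Answer: ( ( x * x ) - x ) == 18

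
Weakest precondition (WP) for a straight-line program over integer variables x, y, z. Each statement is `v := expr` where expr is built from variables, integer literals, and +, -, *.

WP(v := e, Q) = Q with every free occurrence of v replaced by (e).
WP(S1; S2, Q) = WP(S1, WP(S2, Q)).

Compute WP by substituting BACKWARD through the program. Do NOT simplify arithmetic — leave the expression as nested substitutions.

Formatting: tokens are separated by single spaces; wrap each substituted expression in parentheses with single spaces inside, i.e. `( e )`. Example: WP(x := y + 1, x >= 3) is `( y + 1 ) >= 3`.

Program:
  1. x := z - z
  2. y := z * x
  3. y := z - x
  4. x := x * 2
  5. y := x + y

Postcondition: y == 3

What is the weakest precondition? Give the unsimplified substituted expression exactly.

post: y == 3
stmt 5: y := x + y  -- replace 1 occurrence(s) of y with (x + y)
  => ( x + y ) == 3
stmt 4: x := x * 2  -- replace 1 occurrence(s) of x with (x * 2)
  => ( ( x * 2 ) + y ) == 3
stmt 3: y := z - x  -- replace 1 occurrence(s) of y with (z - x)
  => ( ( x * 2 ) + ( z - x ) ) == 3
stmt 2: y := z * x  -- replace 0 occurrence(s) of y with (z * x)
  => ( ( x * 2 ) + ( z - x ) ) == 3
stmt 1: x := z - z  -- replace 2 occurrence(s) of x with (z - z)
  => ( ( ( z - z ) * 2 ) + ( z - ( z - z ) ) ) == 3

Answer: ( ( ( z - z ) * 2 ) + ( z - ( z - z ) ) ) == 3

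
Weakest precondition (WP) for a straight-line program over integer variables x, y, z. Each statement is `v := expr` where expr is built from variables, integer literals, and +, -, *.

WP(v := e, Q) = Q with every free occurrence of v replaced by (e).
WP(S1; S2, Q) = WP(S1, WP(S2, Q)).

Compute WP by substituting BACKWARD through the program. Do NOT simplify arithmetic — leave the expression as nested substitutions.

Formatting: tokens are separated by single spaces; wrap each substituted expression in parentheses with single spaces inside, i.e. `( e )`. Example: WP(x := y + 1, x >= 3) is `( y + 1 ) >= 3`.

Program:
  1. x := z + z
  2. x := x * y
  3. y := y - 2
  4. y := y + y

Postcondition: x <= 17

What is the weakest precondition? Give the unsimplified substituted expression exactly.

post: x <= 17
stmt 4: y := y + y  -- replace 0 occurrence(s) of y with (y + y)
  => x <= 17
stmt 3: y := y - 2  -- replace 0 occurrence(s) of y with (y - 2)
  => x <= 17
stmt 2: x := x * y  -- replace 1 occurrence(s) of x with (x * y)
  => ( x * y ) <= 17
stmt 1: x := z + z  -- replace 1 occurrence(s) of x with (z + z)
  => ( ( z + z ) * y ) <= 17

Answer: ( ( z + z ) * y ) <= 17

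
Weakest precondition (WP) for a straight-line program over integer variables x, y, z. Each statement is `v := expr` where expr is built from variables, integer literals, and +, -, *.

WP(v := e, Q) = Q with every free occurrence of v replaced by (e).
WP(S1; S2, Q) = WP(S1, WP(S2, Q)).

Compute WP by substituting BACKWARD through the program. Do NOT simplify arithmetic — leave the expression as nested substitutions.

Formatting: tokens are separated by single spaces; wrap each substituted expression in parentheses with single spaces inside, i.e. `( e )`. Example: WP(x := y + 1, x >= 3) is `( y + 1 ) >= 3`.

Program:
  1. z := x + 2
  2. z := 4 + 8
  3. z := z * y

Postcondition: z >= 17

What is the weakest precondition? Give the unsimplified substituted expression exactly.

Answer: ( ( 4 + 8 ) * y ) >= 17

Derivation:
post: z >= 17
stmt 3: z := z * y  -- replace 1 occurrence(s) of z with (z * y)
  => ( z * y ) >= 17
stmt 2: z := 4 + 8  -- replace 1 occurrence(s) of z with (4 + 8)
  => ( ( 4 + 8 ) * y ) >= 17
stmt 1: z := x + 2  -- replace 0 occurrence(s) of z with (x + 2)
  => ( ( 4 + 8 ) * y ) >= 17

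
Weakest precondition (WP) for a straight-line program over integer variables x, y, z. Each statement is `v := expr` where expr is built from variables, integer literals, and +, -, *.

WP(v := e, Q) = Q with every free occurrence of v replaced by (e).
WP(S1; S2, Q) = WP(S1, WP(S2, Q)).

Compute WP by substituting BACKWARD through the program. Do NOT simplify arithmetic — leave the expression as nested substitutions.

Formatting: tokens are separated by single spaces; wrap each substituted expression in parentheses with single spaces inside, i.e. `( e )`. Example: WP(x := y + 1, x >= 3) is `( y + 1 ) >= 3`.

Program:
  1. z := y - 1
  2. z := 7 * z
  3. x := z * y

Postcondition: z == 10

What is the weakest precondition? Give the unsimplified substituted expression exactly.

post: z == 10
stmt 3: x := z * y  -- replace 0 occurrence(s) of x with (z * y)
  => z == 10
stmt 2: z := 7 * z  -- replace 1 occurrence(s) of z with (7 * z)
  => ( 7 * z ) == 10
stmt 1: z := y - 1  -- replace 1 occurrence(s) of z with (y - 1)
  => ( 7 * ( y - 1 ) ) == 10

Answer: ( 7 * ( y - 1 ) ) == 10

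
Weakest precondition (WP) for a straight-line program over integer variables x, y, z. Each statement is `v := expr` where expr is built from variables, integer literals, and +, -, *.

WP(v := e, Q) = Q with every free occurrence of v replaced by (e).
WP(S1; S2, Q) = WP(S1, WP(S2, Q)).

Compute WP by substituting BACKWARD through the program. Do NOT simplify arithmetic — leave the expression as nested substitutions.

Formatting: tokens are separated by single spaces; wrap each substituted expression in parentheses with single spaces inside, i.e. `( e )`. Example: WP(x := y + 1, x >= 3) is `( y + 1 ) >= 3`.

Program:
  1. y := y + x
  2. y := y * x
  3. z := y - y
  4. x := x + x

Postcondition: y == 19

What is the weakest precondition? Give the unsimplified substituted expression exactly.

Answer: ( ( y + x ) * x ) == 19

Derivation:
post: y == 19
stmt 4: x := x + x  -- replace 0 occurrence(s) of x with (x + x)
  => y == 19
stmt 3: z := y - y  -- replace 0 occurrence(s) of z with (y - y)
  => y == 19
stmt 2: y := y * x  -- replace 1 occurrence(s) of y with (y * x)
  => ( y * x ) == 19
stmt 1: y := y + x  -- replace 1 occurrence(s) of y with (y + x)
  => ( ( y + x ) * x ) == 19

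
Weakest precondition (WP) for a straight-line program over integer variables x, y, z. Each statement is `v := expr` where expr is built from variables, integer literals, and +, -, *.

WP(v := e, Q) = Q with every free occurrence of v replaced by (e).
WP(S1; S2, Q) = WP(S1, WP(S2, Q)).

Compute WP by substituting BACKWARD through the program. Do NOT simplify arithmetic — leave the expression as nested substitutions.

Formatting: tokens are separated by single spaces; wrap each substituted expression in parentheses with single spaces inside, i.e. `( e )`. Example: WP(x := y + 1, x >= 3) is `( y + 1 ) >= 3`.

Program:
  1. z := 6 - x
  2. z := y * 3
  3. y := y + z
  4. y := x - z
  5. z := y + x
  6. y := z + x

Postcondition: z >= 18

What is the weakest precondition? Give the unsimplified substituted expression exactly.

Answer: ( ( x - ( y * 3 ) ) + x ) >= 18

Derivation:
post: z >= 18
stmt 6: y := z + x  -- replace 0 occurrence(s) of y with (z + x)
  => z >= 18
stmt 5: z := y + x  -- replace 1 occurrence(s) of z with (y + x)
  => ( y + x ) >= 18
stmt 4: y := x - z  -- replace 1 occurrence(s) of y with (x - z)
  => ( ( x - z ) + x ) >= 18
stmt 3: y := y + z  -- replace 0 occurrence(s) of y with (y + z)
  => ( ( x - z ) + x ) >= 18
stmt 2: z := y * 3  -- replace 1 occurrence(s) of z with (y * 3)
  => ( ( x - ( y * 3 ) ) + x ) >= 18
stmt 1: z := 6 - x  -- replace 0 occurrence(s) of z with (6 - x)
  => ( ( x - ( y * 3 ) ) + x ) >= 18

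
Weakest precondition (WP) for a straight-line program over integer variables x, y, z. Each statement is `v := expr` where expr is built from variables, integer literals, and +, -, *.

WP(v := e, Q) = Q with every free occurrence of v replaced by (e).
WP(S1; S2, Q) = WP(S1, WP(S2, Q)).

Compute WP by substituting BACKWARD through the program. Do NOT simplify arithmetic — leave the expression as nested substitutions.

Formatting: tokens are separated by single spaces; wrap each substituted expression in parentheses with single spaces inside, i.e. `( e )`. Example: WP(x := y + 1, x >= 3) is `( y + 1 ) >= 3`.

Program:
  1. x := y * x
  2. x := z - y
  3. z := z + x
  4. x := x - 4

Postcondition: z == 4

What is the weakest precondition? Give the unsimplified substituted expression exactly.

Answer: ( z + ( z - y ) ) == 4

Derivation:
post: z == 4
stmt 4: x := x - 4  -- replace 0 occurrence(s) of x with (x - 4)
  => z == 4
stmt 3: z := z + x  -- replace 1 occurrence(s) of z with (z + x)
  => ( z + x ) == 4
stmt 2: x := z - y  -- replace 1 occurrence(s) of x with (z - y)
  => ( z + ( z - y ) ) == 4
stmt 1: x := y * x  -- replace 0 occurrence(s) of x with (y * x)
  => ( z + ( z - y ) ) == 4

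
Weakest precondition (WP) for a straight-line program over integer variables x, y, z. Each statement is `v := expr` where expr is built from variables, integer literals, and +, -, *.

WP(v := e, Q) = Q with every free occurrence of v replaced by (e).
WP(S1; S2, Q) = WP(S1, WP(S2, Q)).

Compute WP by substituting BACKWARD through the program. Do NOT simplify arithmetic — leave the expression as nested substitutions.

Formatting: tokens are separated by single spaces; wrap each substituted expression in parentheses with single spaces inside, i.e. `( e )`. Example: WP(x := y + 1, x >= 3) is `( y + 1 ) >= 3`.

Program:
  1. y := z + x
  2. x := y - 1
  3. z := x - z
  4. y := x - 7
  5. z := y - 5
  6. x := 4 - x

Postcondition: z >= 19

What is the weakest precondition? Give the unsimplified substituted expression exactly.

Answer: ( ( ( ( z + x ) - 1 ) - 7 ) - 5 ) >= 19

Derivation:
post: z >= 19
stmt 6: x := 4 - x  -- replace 0 occurrence(s) of x with (4 - x)
  => z >= 19
stmt 5: z := y - 5  -- replace 1 occurrence(s) of z with (y - 5)
  => ( y - 5 ) >= 19
stmt 4: y := x - 7  -- replace 1 occurrence(s) of y with (x - 7)
  => ( ( x - 7 ) - 5 ) >= 19
stmt 3: z := x - z  -- replace 0 occurrence(s) of z with (x - z)
  => ( ( x - 7 ) - 5 ) >= 19
stmt 2: x := y - 1  -- replace 1 occurrence(s) of x with (y - 1)
  => ( ( ( y - 1 ) - 7 ) - 5 ) >= 19
stmt 1: y := z + x  -- replace 1 occurrence(s) of y with (z + x)
  => ( ( ( ( z + x ) - 1 ) - 7 ) - 5 ) >= 19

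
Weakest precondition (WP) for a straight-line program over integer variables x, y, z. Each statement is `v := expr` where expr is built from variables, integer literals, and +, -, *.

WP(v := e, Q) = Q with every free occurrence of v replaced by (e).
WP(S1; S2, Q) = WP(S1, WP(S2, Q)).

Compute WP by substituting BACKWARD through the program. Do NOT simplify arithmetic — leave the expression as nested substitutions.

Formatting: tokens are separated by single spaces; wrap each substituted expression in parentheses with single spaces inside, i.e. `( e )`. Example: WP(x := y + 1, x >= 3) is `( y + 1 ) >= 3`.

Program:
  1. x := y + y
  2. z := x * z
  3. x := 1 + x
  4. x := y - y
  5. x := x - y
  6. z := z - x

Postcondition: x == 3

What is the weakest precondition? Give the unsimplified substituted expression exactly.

post: x == 3
stmt 6: z := z - x  -- replace 0 occurrence(s) of z with (z - x)
  => x == 3
stmt 5: x := x - y  -- replace 1 occurrence(s) of x with (x - y)
  => ( x - y ) == 3
stmt 4: x := y - y  -- replace 1 occurrence(s) of x with (y - y)
  => ( ( y - y ) - y ) == 3
stmt 3: x := 1 + x  -- replace 0 occurrence(s) of x with (1 + x)
  => ( ( y - y ) - y ) == 3
stmt 2: z := x * z  -- replace 0 occurrence(s) of z with (x * z)
  => ( ( y - y ) - y ) == 3
stmt 1: x := y + y  -- replace 0 occurrence(s) of x with (y + y)
  => ( ( y - y ) - y ) == 3

Answer: ( ( y - y ) - y ) == 3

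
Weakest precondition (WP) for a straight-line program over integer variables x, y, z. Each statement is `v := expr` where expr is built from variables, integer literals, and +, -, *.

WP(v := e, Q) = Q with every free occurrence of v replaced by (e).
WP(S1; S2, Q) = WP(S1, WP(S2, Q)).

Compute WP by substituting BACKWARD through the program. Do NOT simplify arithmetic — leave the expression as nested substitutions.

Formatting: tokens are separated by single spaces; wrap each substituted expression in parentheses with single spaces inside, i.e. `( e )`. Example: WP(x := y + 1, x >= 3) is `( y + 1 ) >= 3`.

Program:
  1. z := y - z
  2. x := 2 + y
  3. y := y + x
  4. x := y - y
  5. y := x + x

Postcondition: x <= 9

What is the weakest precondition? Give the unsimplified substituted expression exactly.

Answer: ( ( y + ( 2 + y ) ) - ( y + ( 2 + y ) ) ) <= 9

Derivation:
post: x <= 9
stmt 5: y := x + x  -- replace 0 occurrence(s) of y with (x + x)
  => x <= 9
stmt 4: x := y - y  -- replace 1 occurrence(s) of x with (y - y)
  => ( y - y ) <= 9
stmt 3: y := y + x  -- replace 2 occurrence(s) of y with (y + x)
  => ( ( y + x ) - ( y + x ) ) <= 9
stmt 2: x := 2 + y  -- replace 2 occurrence(s) of x with (2 + y)
  => ( ( y + ( 2 + y ) ) - ( y + ( 2 + y ) ) ) <= 9
stmt 1: z := y - z  -- replace 0 occurrence(s) of z with (y - z)
  => ( ( y + ( 2 + y ) ) - ( y + ( 2 + y ) ) ) <= 9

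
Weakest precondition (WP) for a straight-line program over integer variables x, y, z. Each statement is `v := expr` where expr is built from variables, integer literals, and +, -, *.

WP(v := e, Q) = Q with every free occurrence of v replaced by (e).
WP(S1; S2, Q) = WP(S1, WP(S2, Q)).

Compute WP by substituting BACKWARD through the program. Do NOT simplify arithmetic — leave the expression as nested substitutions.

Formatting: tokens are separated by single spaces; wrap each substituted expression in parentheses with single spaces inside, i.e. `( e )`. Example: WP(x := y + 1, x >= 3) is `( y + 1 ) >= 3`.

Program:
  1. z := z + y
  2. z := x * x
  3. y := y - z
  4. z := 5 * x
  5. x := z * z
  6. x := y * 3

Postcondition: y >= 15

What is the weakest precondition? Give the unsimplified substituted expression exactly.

post: y >= 15
stmt 6: x := y * 3  -- replace 0 occurrence(s) of x with (y * 3)
  => y >= 15
stmt 5: x := z * z  -- replace 0 occurrence(s) of x with (z * z)
  => y >= 15
stmt 4: z := 5 * x  -- replace 0 occurrence(s) of z with (5 * x)
  => y >= 15
stmt 3: y := y - z  -- replace 1 occurrence(s) of y with (y - z)
  => ( y - z ) >= 15
stmt 2: z := x * x  -- replace 1 occurrence(s) of z with (x * x)
  => ( y - ( x * x ) ) >= 15
stmt 1: z := z + y  -- replace 0 occurrence(s) of z with (z + y)
  => ( y - ( x * x ) ) >= 15

Answer: ( y - ( x * x ) ) >= 15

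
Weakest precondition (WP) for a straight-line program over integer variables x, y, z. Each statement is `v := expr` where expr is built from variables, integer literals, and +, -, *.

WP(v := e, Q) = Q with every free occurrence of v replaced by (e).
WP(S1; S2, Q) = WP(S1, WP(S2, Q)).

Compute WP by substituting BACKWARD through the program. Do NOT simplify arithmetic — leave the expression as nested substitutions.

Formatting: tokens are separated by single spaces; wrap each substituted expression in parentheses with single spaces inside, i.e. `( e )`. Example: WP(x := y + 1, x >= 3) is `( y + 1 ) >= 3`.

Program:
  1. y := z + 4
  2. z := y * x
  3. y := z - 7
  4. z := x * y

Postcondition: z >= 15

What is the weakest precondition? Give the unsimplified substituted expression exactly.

Answer: ( x * ( ( ( z + 4 ) * x ) - 7 ) ) >= 15

Derivation:
post: z >= 15
stmt 4: z := x * y  -- replace 1 occurrence(s) of z with (x * y)
  => ( x * y ) >= 15
stmt 3: y := z - 7  -- replace 1 occurrence(s) of y with (z - 7)
  => ( x * ( z - 7 ) ) >= 15
stmt 2: z := y * x  -- replace 1 occurrence(s) of z with (y * x)
  => ( x * ( ( y * x ) - 7 ) ) >= 15
stmt 1: y := z + 4  -- replace 1 occurrence(s) of y with (z + 4)
  => ( x * ( ( ( z + 4 ) * x ) - 7 ) ) >= 15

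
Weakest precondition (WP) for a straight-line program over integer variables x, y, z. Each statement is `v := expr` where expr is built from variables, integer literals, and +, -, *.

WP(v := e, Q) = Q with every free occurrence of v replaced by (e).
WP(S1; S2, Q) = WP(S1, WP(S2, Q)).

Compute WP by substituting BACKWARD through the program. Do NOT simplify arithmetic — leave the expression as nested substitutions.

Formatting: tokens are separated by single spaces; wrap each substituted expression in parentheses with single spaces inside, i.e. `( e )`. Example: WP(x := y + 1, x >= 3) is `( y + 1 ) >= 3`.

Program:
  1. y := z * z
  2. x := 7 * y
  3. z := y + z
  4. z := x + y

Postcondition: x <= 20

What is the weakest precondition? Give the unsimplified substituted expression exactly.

Answer: ( 7 * ( z * z ) ) <= 20

Derivation:
post: x <= 20
stmt 4: z := x + y  -- replace 0 occurrence(s) of z with (x + y)
  => x <= 20
stmt 3: z := y + z  -- replace 0 occurrence(s) of z with (y + z)
  => x <= 20
stmt 2: x := 7 * y  -- replace 1 occurrence(s) of x with (7 * y)
  => ( 7 * y ) <= 20
stmt 1: y := z * z  -- replace 1 occurrence(s) of y with (z * z)
  => ( 7 * ( z * z ) ) <= 20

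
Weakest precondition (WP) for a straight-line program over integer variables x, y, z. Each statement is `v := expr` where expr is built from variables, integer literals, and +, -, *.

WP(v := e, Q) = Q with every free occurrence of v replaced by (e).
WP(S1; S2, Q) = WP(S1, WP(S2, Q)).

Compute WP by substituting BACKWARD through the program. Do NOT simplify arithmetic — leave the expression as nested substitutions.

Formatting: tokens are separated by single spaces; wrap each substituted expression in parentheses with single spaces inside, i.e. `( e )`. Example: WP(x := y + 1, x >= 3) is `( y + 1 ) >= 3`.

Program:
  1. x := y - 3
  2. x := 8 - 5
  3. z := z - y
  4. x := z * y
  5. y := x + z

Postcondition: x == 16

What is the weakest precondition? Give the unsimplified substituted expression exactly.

post: x == 16
stmt 5: y := x + z  -- replace 0 occurrence(s) of y with (x + z)
  => x == 16
stmt 4: x := z * y  -- replace 1 occurrence(s) of x with (z * y)
  => ( z * y ) == 16
stmt 3: z := z - y  -- replace 1 occurrence(s) of z with (z - y)
  => ( ( z - y ) * y ) == 16
stmt 2: x := 8 - 5  -- replace 0 occurrence(s) of x with (8 - 5)
  => ( ( z - y ) * y ) == 16
stmt 1: x := y - 3  -- replace 0 occurrence(s) of x with (y - 3)
  => ( ( z - y ) * y ) == 16

Answer: ( ( z - y ) * y ) == 16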